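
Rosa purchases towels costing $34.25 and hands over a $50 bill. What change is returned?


Start with the amount paid:
$50
Subtract the price:
$50 - $34.25 = $15.75

$15.75


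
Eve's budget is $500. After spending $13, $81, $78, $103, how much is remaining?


Add up expenses:
$13 + $81 + $78 + $103 = $275
Subtract from budget:
$500 - $275 = $225

$225


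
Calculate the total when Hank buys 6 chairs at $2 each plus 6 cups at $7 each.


Cost of chairs:
6 x $2 = $12
Cost of cups:
6 x $7 = $42
Add both:
$12 + $42 = $54

$54


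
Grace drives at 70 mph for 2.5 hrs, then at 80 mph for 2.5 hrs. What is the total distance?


Leg 1 distance:
70 x 2.5 = 175 miles
Leg 2 distance:
80 x 2.5 = 200 miles
Total distance:
175 + 200 = 375 miles

375 miles


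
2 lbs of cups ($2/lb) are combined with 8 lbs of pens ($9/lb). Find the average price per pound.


Cost of cups:
2 x $2 = $4
Cost of pens:
8 x $9 = $72
Total cost: $4 + $72 = $76
Total weight: 10 lbs
Average: $76 / 10 = $7.60/lb

$7.60/lb


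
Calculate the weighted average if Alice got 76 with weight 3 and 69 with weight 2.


Weighted sum:
3 x 76 + 2 x 69 = 366
Total weight:
3 + 2 = 5
Weighted average:
366 / 5 = 73.2

73.2


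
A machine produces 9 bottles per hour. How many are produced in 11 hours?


Production rate: 9 bottles per hour
Time: 11 hours
Total: 9 x 11 = 99 bottles

99 bottles


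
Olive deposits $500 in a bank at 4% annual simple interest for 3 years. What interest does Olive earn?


Use the formula I = P x R x T / 100
P x R x T = 500 x 4 x 3 = 6000
I = 6000 / 100 = $60

$60


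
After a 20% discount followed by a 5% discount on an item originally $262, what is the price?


First discount:
20% of $262 = $52.40
Price after first discount:
$262 - $52.40 = $209.60
Second discount:
5% of $209.60 = $10.48
Final price:
$209.60 - $10.48 = $199.12

$199.12


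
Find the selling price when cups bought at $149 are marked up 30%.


Calculate the markup amount:
30% of $149 = $44.70
Add to cost:
$149 + $44.70 = $193.70

$193.70


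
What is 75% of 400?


Convert percentage to decimal:
75% = 0.75
Multiply:
400 x 0.75 = 300

300


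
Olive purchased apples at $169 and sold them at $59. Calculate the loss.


Selling price = $59
Cost price = $169
Loss = cost price - selling price:
Loss = $169 - $59 = $110

$110


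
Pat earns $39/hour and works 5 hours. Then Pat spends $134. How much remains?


Calculate earnings:
5 x $39 = $195
Subtract spending:
$195 - $134 = $61

$61


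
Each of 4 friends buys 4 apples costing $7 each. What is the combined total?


Cost per person:
4 x $7 = $28
Group total:
4 x $28 = $112

$112


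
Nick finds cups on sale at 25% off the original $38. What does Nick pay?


Calculate the discount amount:
25% of $38 = $9.50
Subtract from original:
$38 - $9.50 = $28.50

$28.50


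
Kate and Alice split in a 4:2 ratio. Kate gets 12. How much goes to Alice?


Find the multiplier:
12 / 4 = 3
Apply to Alice's share:
2 x 3 = 6

6


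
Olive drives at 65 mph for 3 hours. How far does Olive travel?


Use the formula: distance = speed x time
Speed = 65 mph, Time = 3 hours
65 x 3 = 195 miles

195 miles


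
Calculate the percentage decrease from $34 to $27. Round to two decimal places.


Find the absolute change:
|27 - 34| = 7
Divide by original and multiply by 100:
7 / 34 x 100 = 20.5882...% ≈ 20.59%

20.59%


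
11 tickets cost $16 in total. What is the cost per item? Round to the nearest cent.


Total cost: $16
Number of items: 11
Unit price: $16 / 11 = $1.4545... ≈ $1.45

$1.45


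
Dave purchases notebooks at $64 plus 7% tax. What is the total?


Calculate the tax:
7% of $64 = $4.48
Add tax to price:
$64 + $4.48 = $68.48

$68.48


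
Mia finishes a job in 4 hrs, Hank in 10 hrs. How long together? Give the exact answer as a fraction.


Mia's rate: 1/4 of the job per hour
Hank's rate: 1/10 of the job per hour
Combined rate: 1/4 + 1/10 = 7/20 per hour
Time = 1 / (7/20) = 20/7 hours (≈ 2.86 hours)

20/7 hours


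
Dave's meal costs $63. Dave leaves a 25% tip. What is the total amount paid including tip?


Calculate the tip:
25% of $63 = $15.75
Add tip to meal cost:
$63 + $15.75 = $78.75

$78.75


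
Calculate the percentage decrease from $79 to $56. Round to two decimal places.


Find the absolute change:
|56 - 79| = 23
Divide by original and multiply by 100:
23 / 79 x 100 = 29.1139...% ≈ 29.11%

29.11%


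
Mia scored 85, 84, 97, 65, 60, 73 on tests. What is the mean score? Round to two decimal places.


Add the scores:
85 + 84 + 97 + 65 + 60 + 73 = 464
Divide by the number of tests:
464 / 6 = 77.3333... ≈ 77.33

77.33


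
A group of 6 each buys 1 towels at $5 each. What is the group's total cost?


Cost per person:
1 x $5 = $5
Group total:
6 x $5 = $30

$30


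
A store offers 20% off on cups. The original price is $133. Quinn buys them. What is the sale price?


Calculate the discount amount:
20% of $133 = $26.60
Subtract from original:
$133 - $26.60 = $106.40

$106.40


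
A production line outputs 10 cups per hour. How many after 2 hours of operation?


Production rate: 10 cups per hour
Time: 2 hours
Total: 10 x 2 = 20 cups

20 cups


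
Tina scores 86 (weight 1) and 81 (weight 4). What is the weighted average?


Weighted sum:
1 x 86 + 4 x 81 = 410
Total weight:
1 + 4 = 5
Weighted average:
410 / 5 = 82

82


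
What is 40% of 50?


Convert percentage to decimal:
40% = 0.4
Multiply:
50 x 0.4 = 20

20


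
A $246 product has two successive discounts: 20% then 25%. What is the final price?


First discount:
20% of $246 = $49.20
Price after first discount:
$246 - $49.20 = $196.80
Second discount:
25% of $196.80 = $49.20
Final price:
$196.80 - $49.20 = $147.60

$147.60


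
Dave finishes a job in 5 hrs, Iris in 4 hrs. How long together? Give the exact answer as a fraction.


Dave's rate: 1/5 of the job per hour
Iris's rate: 1/4 of the job per hour
Combined rate: 1/5 + 1/4 = 9/20 per hour
Time = 1 / (9/20) = 20/9 hours (≈ 2.22 hours)

20/9 hours


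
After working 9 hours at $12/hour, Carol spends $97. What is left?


Calculate earnings:
9 x $12 = $108
Subtract spending:
$108 - $97 = $11

$11


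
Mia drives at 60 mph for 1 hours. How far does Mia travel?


Use the formula: distance = speed x time
Speed = 60 mph, Time = 1 hours
60 x 1 = 60 miles

60 miles


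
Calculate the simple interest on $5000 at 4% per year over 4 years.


Use the formula I = P x R x T / 100
P x R x T = 5000 x 4 x 4 = 80000
I = 80000 / 100 = $800

$800


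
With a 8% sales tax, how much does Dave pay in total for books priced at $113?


Calculate the tax:
8% of $113 = $9.04
Add tax to price:
$113 + $9.04 = $122.04

$122.04


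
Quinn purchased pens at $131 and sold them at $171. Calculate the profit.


Selling price = $171
Cost price = $131
Profit = selling price - cost price:
Profit = $171 - $131 = $40

$40


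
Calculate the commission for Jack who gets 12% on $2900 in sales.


Convert rate to decimal:
12% = 0.12
Multiply by sales:
$2900 x 0.12 = $348

$348


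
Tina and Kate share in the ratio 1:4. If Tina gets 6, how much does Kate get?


Find the multiplier:
6 / 1 = 6
Apply to Kate's share:
4 x 6 = 24

24


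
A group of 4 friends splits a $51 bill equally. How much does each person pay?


Total bill: $51
Number of people: 4
Each pays: $51 / 4 = $12.75

$12.75


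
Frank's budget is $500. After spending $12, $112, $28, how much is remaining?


Add up expenses:
$12 + $112 + $28 = $152
Subtract from budget:
$500 - $152 = $348

$348


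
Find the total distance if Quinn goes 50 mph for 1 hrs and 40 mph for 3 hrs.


Leg 1 distance:
50 x 1 = 50 miles
Leg 2 distance:
40 x 3 = 120 miles
Total distance:
50 + 120 = 170 miles

170 miles


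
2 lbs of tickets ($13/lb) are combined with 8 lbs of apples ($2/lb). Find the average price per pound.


Cost of tickets:
2 x $13 = $26
Cost of apples:
8 x $2 = $16
Total cost: $26 + $16 = $42
Total weight: 10 lbs
Average: $42 / 10 = $4.20/lb

$4.20/lb


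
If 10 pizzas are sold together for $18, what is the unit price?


Total cost: $18
Number of items: 10
Unit price: $18 / 10 = $1.80

$1.80


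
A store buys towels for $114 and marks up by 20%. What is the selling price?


Calculate the markup amount:
20% of $114 = $22.80
Add to cost:
$114 + $22.80 = $136.80

$136.80


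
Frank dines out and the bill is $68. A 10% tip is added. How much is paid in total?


Calculate the tip:
10% of $68 = $6.80
Add tip to meal cost:
$68 + $6.80 = $74.80

$74.80


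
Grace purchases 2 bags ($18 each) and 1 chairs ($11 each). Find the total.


Cost of bags:
2 x $18 = $36
Cost of chairs:
1 x $11 = $11
Add both:
$36 + $11 = $47

$47


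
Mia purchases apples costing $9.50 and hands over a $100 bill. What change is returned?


Start with the amount paid:
$100
Subtract the price:
$100 - $9.50 = $90.50

$90.50


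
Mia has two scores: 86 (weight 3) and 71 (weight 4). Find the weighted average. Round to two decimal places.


Weighted sum:
3 x 86 + 4 x 71 = 542
Total weight:
3 + 4 = 7
Weighted average:
542 / 7 = 77.4285... ≈ 77.43

77.43


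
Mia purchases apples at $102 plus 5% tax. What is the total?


Calculate the tax:
5% of $102 = $5.10
Add tax to price:
$102 + $5.10 = $107.10

$107.10


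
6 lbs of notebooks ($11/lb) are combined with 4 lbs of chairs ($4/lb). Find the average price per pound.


Cost of notebooks:
6 x $11 = $66
Cost of chairs:
4 x $4 = $16
Total cost: $66 + $16 = $82
Total weight: 10 lbs
Average: $82 / 10 = $8.20/lb

$8.20/lb


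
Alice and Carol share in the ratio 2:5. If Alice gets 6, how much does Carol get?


Find the multiplier:
6 / 2 = 3
Apply to Carol's share:
5 x 3 = 15

15


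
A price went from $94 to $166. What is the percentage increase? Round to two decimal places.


Find the absolute change:
|166 - 94| = 72
Divide by original and multiply by 100:
72 / 94 x 100 = 76.5957...% ≈ 76.6%

76.6%


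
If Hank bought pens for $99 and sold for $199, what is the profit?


Selling price = $199
Cost price = $99
Profit = selling price - cost price:
Profit = $199 - $99 = $100

$100


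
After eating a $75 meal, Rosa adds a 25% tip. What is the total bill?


Calculate the tip:
25% of $75 = $18.75
Add tip to meal cost:
$75 + $18.75 = $93.75

$93.75


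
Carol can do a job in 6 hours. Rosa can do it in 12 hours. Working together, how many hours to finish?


Carol's rate: 1/6 of the job per hour
Rosa's rate: 1/12 of the job per hour
Combined rate: 1/6 + 1/12 = 1/4 per hour
Time = 1 / (1/4) = 4 hours

4 hours


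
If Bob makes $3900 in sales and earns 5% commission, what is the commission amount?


Convert rate to decimal:
5% = 0.05
Multiply by sales:
$3900 x 0.05 = $195

$195


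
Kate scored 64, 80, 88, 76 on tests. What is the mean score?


Add the scores:
64 + 80 + 88 + 76 = 308
Divide by the number of tests:
308 / 4 = 77

77


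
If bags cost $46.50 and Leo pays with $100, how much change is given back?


Start with the amount paid:
$100
Subtract the price:
$100 - $46.50 = $53.50

$53.50


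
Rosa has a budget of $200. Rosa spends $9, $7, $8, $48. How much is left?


Add up expenses:
$9 + $7 + $8 + $48 = $72
Subtract from budget:
$200 - $72 = $128

$128


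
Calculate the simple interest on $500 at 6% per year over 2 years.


Use the formula I = P x R x T / 100
P x R x T = 500 x 6 x 2 = 6000
I = 6000 / 100 = $60

$60


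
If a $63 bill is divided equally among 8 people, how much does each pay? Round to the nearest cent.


Total bill: $63
Number of people: 8
Each pays: $63 / 8 = $7.875 ≈ $7.88

$7.88


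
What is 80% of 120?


Convert percentage to decimal:
80% = 0.8
Multiply:
120 x 0.8 = 96

96


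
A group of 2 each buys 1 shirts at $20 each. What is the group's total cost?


Cost per person:
1 x $20 = $20
Group total:
2 x $20 = $40

$40


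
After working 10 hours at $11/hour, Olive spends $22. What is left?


Calculate earnings:
10 x $11 = $110
Subtract spending:
$110 - $22 = $88

$88


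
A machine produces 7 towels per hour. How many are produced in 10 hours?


Production rate: 7 towels per hour
Time: 10 hours
Total: 7 x 10 = 70 towels

70 towels


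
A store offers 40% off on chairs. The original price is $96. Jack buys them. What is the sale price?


Calculate the discount amount:
40% of $96 = $38.40
Subtract from original:
$96 - $38.40 = $57.60

$57.60


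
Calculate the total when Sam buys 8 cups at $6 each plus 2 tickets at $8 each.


Cost of cups:
8 x $6 = $48
Cost of tickets:
2 x $8 = $16
Add both:
$48 + $16 = $64

$64


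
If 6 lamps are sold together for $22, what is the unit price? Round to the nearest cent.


Total cost: $22
Number of items: 6
Unit price: $22 / 6 = $3.6666... ≈ $3.67

$3.67


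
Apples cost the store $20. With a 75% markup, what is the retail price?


Calculate the markup amount:
75% of $20 = $15
Add to cost:
$20 + $15 = $35

$35


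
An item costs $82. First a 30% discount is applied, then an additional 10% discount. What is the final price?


First discount:
30% of $82 = $24.60
Price after first discount:
$82 - $24.60 = $57.40
Second discount:
10% of $57.40 = $5.74
Final price:
$57.40 - $5.74 = $51.66

$51.66


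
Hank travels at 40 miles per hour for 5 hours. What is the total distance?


Use the formula: distance = speed x time
Speed = 40 mph, Time = 5 hours
40 x 5 = 200 miles

200 miles


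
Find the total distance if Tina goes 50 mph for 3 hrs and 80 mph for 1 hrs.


Leg 1 distance:
50 x 3 = 150 miles
Leg 2 distance:
80 x 1 = 80 miles
Total distance:
150 + 80 = 230 miles

230 miles


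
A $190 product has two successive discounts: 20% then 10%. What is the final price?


First discount:
20% of $190 = $38
Price after first discount:
$190 - $38 = $152
Second discount:
10% of $152 = $15.20
Final price:
$152 - $15.20 = $136.80

$136.80


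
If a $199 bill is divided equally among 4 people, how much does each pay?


Total bill: $199
Number of people: 4
Each pays: $199 / 4 = $49.75

$49.75


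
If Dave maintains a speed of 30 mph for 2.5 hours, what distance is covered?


Use the formula: distance = speed x time
Speed = 30 mph, Time = 2.5 hours
30 x 2.5 = 75 miles

75 miles


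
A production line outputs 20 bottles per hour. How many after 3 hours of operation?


Production rate: 20 bottles per hour
Time: 3 hours
Total: 20 x 3 = 60 bottles

60 bottles


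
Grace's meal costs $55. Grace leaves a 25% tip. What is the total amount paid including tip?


Calculate the tip:
25% of $55 = $13.75
Add tip to meal cost:
$55 + $13.75 = $68.75

$68.75


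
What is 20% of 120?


Convert percentage to decimal:
20% = 0.2
Multiply:
120 x 0.2 = 24

24


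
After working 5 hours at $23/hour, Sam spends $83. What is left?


Calculate earnings:
5 x $23 = $115
Subtract spending:
$115 - $83 = $32

$32


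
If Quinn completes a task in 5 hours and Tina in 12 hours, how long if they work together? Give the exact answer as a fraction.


Quinn's rate: 1/5 of the job per hour
Tina's rate: 1/12 of the job per hour
Combined rate: 1/5 + 1/12 = 17/60 per hour
Time = 1 / (17/60) = 60/17 hours (≈ 3.53 hours)

60/17 hours


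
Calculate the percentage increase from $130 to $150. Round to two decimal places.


Find the absolute change:
|150 - 130| = 20
Divide by original and multiply by 100:
20 / 130 x 100 = 15.3846...% ≈ 15.38%

15.38%


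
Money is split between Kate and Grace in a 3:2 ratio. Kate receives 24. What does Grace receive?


Find the multiplier:
24 / 3 = 8
Apply to Grace's share:
2 x 8 = 16

16


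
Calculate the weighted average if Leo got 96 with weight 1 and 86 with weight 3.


Weighted sum:
1 x 96 + 3 x 86 = 354
Total weight:
1 + 3 = 4
Weighted average:
354 / 4 = 88.5

88.5


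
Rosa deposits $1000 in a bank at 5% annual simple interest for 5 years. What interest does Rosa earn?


Use the formula I = P x R x T / 100
P x R x T = 1000 x 5 x 5 = 25000
I = 25000 / 100 = $250

$250


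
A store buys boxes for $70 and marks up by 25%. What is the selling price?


Calculate the markup amount:
25% of $70 = $17.50
Add to cost:
$70 + $17.50 = $87.50

$87.50


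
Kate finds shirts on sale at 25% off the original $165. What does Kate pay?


Calculate the discount amount:
25% of $165 = $41.25
Subtract from original:
$165 - $41.25 = $123.75

$123.75


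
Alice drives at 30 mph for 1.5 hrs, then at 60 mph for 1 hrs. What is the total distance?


Leg 1 distance:
30 x 1.5 = 45 miles
Leg 2 distance:
60 x 1 = 60 miles
Total distance:
45 + 60 = 105 miles

105 miles


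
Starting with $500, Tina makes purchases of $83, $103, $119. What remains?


Add up expenses:
$83 + $103 + $119 = $305
Subtract from budget:
$500 - $305 = $195

$195


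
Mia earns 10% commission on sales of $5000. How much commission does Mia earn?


Convert rate to decimal:
10% = 0.1
Multiply by sales:
$5000 x 0.1 = $500

$500


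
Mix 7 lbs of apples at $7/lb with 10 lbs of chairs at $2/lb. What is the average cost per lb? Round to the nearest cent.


Cost of apples:
7 x $7 = $49
Cost of chairs:
10 x $2 = $20
Total cost: $49 + $20 = $69
Total weight: 17 lbs
Average: $69 / 17 = $4.0588... ≈ $4.06/lb

$4.06/lb


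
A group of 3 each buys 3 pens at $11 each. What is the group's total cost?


Cost per person:
3 x $11 = $33
Group total:
3 x $33 = $99

$99


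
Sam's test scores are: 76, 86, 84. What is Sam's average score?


Add the scores:
76 + 86 + 84 = 246
Divide by the number of tests:
246 / 3 = 82

82


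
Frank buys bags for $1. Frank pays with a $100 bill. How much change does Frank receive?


Start with the amount paid:
$100
Subtract the price:
$100 - $1 = $99

$99


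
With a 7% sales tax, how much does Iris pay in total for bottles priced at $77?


Calculate the tax:
7% of $77 = $5.39
Add tax to price:
$77 + $5.39 = $82.39

$82.39


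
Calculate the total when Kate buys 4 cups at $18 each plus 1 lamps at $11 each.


Cost of cups:
4 x $18 = $72
Cost of lamps:
1 x $11 = $11
Add both:
$72 + $11 = $83

$83


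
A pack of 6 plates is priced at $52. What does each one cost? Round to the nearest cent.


Total cost: $52
Number of items: 6
Unit price: $52 / 6 = $8.6666... ≈ $8.67

$8.67


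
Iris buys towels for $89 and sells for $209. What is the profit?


Selling price = $209
Cost price = $89
Profit = selling price - cost price:
Profit = $209 - $89 = $120

$120


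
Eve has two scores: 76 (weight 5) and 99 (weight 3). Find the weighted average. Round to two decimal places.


Weighted sum:
5 x 76 + 3 x 99 = 677
Total weight:
5 + 3 = 8
Weighted average:
677 / 8 = 84.625 ≈ 84.63

84.63


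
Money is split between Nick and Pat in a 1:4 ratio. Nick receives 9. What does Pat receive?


Find the multiplier:
9 / 1 = 9
Apply to Pat's share:
4 x 9 = 36

36


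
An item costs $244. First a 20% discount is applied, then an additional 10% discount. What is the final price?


First discount:
20% of $244 = $48.80
Price after first discount:
$244 - $48.80 = $195.20
Second discount:
10% of $195.20 = $19.52
Final price:
$195.20 - $19.52 = $175.68

$175.68


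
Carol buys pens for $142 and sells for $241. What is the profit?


Selling price = $241
Cost price = $142
Profit = selling price - cost price:
Profit = $241 - $142 = $99

$99


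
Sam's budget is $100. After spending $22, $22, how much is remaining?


Add up expenses:
$22 + $22 = $44
Subtract from budget:
$100 - $44 = $56

$56


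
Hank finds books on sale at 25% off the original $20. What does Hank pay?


Calculate the discount amount:
25% of $20 = $5
Subtract from original:
$20 - $5 = $15

$15


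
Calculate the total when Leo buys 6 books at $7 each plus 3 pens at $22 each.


Cost of books:
6 x $7 = $42
Cost of pens:
3 x $22 = $66
Add both:
$42 + $66 = $108

$108


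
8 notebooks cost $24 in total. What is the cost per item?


Total cost: $24
Number of items: 8
Unit price: $24 / 8 = $3

$3


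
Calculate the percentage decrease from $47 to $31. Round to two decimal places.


Find the absolute change:
|31 - 47| = 16
Divide by original and multiply by 100:
16 / 47 x 100 = 34.0425...% ≈ 34.04%

34.04%


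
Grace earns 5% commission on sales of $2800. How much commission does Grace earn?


Convert rate to decimal:
5% = 0.05
Multiply by sales:
$2800 x 0.05 = $140

$140


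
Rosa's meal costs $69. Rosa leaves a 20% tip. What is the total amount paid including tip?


Calculate the tip:
20% of $69 = $13.80
Add tip to meal cost:
$69 + $13.80 = $82.80

$82.80


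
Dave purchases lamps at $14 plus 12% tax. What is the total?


Calculate the tax:
12% of $14 = $1.68
Add tax to price:
$14 + $1.68 = $15.68

$15.68


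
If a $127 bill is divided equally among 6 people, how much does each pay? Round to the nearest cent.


Total bill: $127
Number of people: 6
Each pays: $127 / 6 = $21.1666... ≈ $21.17

$21.17


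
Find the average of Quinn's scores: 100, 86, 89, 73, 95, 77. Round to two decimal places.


Add the scores:
100 + 86 + 89 + 73 + 95 + 77 = 520
Divide by the number of tests:
520 / 6 = 86.6666... ≈ 86.67

86.67


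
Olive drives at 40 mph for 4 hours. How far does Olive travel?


Use the formula: distance = speed x time
Speed = 40 mph, Time = 4 hours
40 x 4 = 160 miles

160 miles


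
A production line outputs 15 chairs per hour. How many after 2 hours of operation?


Production rate: 15 chairs per hour
Time: 2 hours
Total: 15 x 2 = 30 chairs

30 chairs


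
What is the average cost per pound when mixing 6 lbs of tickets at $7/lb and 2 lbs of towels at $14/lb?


Cost of tickets:
6 x $7 = $42
Cost of towels:
2 x $14 = $28
Total cost: $42 + $28 = $70
Total weight: 8 lbs
Average: $70 / 8 = $8.75/lb

$8.75/lb


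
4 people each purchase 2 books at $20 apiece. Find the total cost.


Cost per person:
2 x $20 = $40
Group total:
4 x $40 = $160

$160


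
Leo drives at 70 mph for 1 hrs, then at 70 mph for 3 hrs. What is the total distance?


Leg 1 distance:
70 x 1 = 70 miles
Leg 2 distance:
70 x 3 = 210 miles
Total distance:
70 + 210 = 280 miles

280 miles


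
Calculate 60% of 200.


Convert percentage to decimal:
60% = 0.6
Multiply:
200 x 0.6 = 120

120


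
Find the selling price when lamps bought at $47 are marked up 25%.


Calculate the markup amount:
25% of $47 = $11.75
Add to cost:
$47 + $11.75 = $58.75

$58.75


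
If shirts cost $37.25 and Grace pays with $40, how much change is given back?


Start with the amount paid:
$40
Subtract the price:
$40 - $37.25 = $2.75

$2.75


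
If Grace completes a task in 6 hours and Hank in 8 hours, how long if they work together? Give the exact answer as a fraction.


Grace's rate: 1/6 of the job per hour
Hank's rate: 1/8 of the job per hour
Combined rate: 1/6 + 1/8 = 7/24 per hour
Time = 1 / (7/24) = 24/7 hours (≈ 3.43 hours)

24/7 hours


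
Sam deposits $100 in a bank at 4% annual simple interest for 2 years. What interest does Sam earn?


Use the formula I = P x R x T / 100
P x R x T = 100 x 4 x 2 = 800
I = 800 / 100 = $8

$8


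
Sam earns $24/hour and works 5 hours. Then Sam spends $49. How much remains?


Calculate earnings:
5 x $24 = $120
Subtract spending:
$120 - $49 = $71

$71


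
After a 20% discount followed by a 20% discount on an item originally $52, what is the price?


First discount:
20% of $52 = $10.40
Price after first discount:
$52 - $10.40 = $41.60
Second discount:
20% of $41.60 = $8.32
Final price:
$41.60 - $8.32 = $33.28

$33.28


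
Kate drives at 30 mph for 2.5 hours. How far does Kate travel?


Use the formula: distance = speed x time
Speed = 30 mph, Time = 2.5 hours
30 x 2.5 = 75 miles

75 miles


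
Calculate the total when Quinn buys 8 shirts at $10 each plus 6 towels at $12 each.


Cost of shirts:
8 x $10 = $80
Cost of towels:
6 x $12 = $72
Add both:
$80 + $72 = $152

$152


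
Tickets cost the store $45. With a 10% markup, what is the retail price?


Calculate the markup amount:
10% of $45 = $4.50
Add to cost:
$45 + $4.50 = $49.50

$49.50


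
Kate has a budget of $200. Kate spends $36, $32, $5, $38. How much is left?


Add up expenses:
$36 + $32 + $5 + $38 = $111
Subtract from budget:
$200 - $111 = $89

$89


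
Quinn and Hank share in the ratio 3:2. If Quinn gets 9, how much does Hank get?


Find the multiplier:
9 / 3 = 3
Apply to Hank's share:
2 x 3 = 6

6


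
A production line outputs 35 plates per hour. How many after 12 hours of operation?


Production rate: 35 plates per hour
Time: 12 hours
Total: 35 x 12 = 420 plates

420 plates


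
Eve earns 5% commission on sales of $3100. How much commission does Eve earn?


Convert rate to decimal:
5% = 0.05
Multiply by sales:
$3100 x 0.05 = $155

$155


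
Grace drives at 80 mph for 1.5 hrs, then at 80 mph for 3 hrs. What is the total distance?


Leg 1 distance:
80 x 1.5 = 120 miles
Leg 2 distance:
80 x 3 = 240 miles
Total distance:
120 + 240 = 360 miles

360 miles


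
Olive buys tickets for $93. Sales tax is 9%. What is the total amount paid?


Calculate the tax:
9% of $93 = $8.37
Add tax to price:
$93 + $8.37 = $101.37

$101.37


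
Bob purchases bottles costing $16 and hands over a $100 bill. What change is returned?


Start with the amount paid:
$100
Subtract the price:
$100 - $16 = $84

$84


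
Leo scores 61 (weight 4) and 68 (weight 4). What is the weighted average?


Weighted sum:
4 x 61 + 4 x 68 = 516
Total weight:
4 + 4 = 8
Weighted average:
516 / 8 = 64.5

64.5


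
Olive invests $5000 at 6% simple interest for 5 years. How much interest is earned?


Use the formula I = P x R x T / 100
P x R x T = 5000 x 6 x 5 = 150000
I = 150000 / 100 = $1500

$1500


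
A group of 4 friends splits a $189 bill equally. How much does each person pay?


Total bill: $189
Number of people: 4
Each pays: $189 / 4 = $47.25

$47.25


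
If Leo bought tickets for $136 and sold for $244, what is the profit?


Selling price = $244
Cost price = $136
Profit = selling price - cost price:
Profit = $244 - $136 = $108

$108


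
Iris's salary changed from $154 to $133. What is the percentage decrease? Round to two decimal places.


Find the absolute change:
|133 - 154| = 21
Divide by original and multiply by 100:
21 / 154 x 100 = 13.6363...% ≈ 13.64%

13.64%


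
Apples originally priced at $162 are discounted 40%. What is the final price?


Calculate the discount amount:
40% of $162 = $64.80
Subtract from original:
$162 - $64.80 = $97.20

$97.20


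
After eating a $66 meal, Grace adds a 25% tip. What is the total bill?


Calculate the tip:
25% of $66 = $16.50
Add tip to meal cost:
$66 + $16.50 = $82.50

$82.50


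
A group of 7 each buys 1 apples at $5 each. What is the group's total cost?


Cost per person:
1 x $5 = $5
Group total:
7 x $5 = $35

$35


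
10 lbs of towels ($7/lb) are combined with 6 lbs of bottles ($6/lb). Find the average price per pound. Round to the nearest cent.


Cost of towels:
10 x $7 = $70
Cost of bottles:
6 x $6 = $36
Total cost: $70 + $36 = $106
Total weight: 16 lbs
Average: $106 / 16 = $6.625 ≈ $6.63/lb

$6.63/lb


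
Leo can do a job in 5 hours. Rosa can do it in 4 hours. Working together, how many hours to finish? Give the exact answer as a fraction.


Leo's rate: 1/5 of the job per hour
Rosa's rate: 1/4 of the job per hour
Combined rate: 1/5 + 1/4 = 9/20 per hour
Time = 1 / (9/20) = 20/9 hours (≈ 2.22 hours)

20/9 hours


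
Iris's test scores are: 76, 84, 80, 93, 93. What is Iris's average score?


Add the scores:
76 + 84 + 80 + 93 + 93 = 426
Divide by the number of tests:
426 / 5 = 85.2

85.2


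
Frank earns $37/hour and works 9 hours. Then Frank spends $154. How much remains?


Calculate earnings:
9 x $37 = $333
Subtract spending:
$333 - $154 = $179

$179


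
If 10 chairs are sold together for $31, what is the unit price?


Total cost: $31
Number of items: 10
Unit price: $31 / 10 = $3.10

$3.10


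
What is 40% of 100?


Convert percentage to decimal:
40% = 0.4
Multiply:
100 x 0.4 = 40

40


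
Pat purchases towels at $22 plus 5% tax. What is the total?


Calculate the tax:
5% of $22 = $1.10
Add tax to price:
$22 + $1.10 = $23.10

$23.10


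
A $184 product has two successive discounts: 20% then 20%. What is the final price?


First discount:
20% of $184 = $36.80
Price after first discount:
$184 - $36.80 = $147.20
Second discount:
20% of $147.20 = $29.44
Final price:
$147.20 - $29.44 = $117.76

$117.76


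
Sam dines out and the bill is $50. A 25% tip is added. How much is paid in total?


Calculate the tip:
25% of $50 = $12.50
Add tip to meal cost:
$50 + $12.50 = $62.50

$62.50


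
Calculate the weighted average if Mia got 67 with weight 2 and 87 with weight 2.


Weighted sum:
2 x 67 + 2 x 87 = 308
Total weight:
2 + 2 = 4
Weighted average:
308 / 4 = 77

77


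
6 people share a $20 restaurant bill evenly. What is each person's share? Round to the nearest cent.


Total bill: $20
Number of people: 6
Each pays: $20 / 6 = $3.3333... ≈ $3.33

$3.33


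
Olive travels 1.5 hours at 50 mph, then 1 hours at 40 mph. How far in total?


Leg 1 distance:
50 x 1.5 = 75 miles
Leg 2 distance:
40 x 1 = 40 miles
Total distance:
75 + 40 = 115 miles

115 miles


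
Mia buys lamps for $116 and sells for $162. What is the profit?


Selling price = $162
Cost price = $116
Profit = selling price - cost price:
Profit = $162 - $116 = $46

$46


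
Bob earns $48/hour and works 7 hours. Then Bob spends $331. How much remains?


Calculate earnings:
7 x $48 = $336
Subtract spending:
$336 - $331 = $5

$5


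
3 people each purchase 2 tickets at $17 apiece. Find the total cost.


Cost per person:
2 x $17 = $34
Group total:
3 x $34 = $102

$102


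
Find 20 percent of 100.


Convert percentage to decimal:
20% = 0.2
Multiply:
100 x 0.2 = 20

20


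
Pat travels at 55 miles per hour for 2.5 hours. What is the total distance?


Use the formula: distance = speed x time
Speed = 55 mph, Time = 2.5 hours
55 x 2.5 = 137.5 miles

137.5 miles


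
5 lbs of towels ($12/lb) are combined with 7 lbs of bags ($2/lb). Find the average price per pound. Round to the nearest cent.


Cost of towels:
5 x $12 = $60
Cost of bags:
7 x $2 = $14
Total cost: $60 + $14 = $74
Total weight: 12 lbs
Average: $74 / 12 = $6.1666... ≈ $6.17/lb

$6.17/lb


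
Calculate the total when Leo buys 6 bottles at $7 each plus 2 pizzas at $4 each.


Cost of bottles:
6 x $7 = $42
Cost of pizzas:
2 x $4 = $8
Add both:
$42 + $8 = $50

$50


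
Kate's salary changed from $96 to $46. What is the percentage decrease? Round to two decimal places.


Find the absolute change:
|46 - 96| = 50
Divide by original and multiply by 100:
50 / 96 x 100 = 52.0833...% ≈ 52.08%

52.08%


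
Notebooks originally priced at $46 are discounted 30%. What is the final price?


Calculate the discount amount:
30% of $46 = $13.80
Subtract from original:
$46 - $13.80 = $32.20

$32.20


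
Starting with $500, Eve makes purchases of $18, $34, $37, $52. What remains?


Add up expenses:
$18 + $34 + $37 + $52 = $141
Subtract from budget:
$500 - $141 = $359

$359


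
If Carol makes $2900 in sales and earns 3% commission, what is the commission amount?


Convert rate to decimal:
3% = 0.03
Multiply by sales:
$2900 x 0.03 = $87

$87


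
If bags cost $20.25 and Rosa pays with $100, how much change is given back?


Start with the amount paid:
$100
Subtract the price:
$100 - $20.25 = $79.75

$79.75


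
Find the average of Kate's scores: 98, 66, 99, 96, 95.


Add the scores:
98 + 66 + 99 + 96 + 95 = 454
Divide by the number of tests:
454 / 5 = 90.8

90.8


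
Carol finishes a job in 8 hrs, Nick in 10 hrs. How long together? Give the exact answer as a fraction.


Carol's rate: 1/8 of the job per hour
Nick's rate: 1/10 of the job per hour
Combined rate: 1/8 + 1/10 = 9/40 per hour
Time = 1 / (9/40) = 40/9 hours (≈ 4.44 hours)

40/9 hours


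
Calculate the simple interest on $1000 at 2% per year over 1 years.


Use the formula I = P x R x T / 100
P x R x T = 1000 x 2 x 1 = 2000
I = 2000 / 100 = $20

$20


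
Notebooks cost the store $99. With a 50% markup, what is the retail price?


Calculate the markup amount:
50% of $99 = $49.50
Add to cost:
$99 + $49.50 = $148.50

$148.50


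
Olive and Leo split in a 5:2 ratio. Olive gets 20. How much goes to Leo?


Find the multiplier:
20 / 5 = 4
Apply to Leo's share:
2 x 4 = 8

8


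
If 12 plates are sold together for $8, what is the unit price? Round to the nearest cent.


Total cost: $8
Number of items: 12
Unit price: $8 / 12 = $0.6666... ≈ $0.67

$0.67


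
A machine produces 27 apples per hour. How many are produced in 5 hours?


Production rate: 27 apples per hour
Time: 5 hours
Total: 27 x 5 = 135 apples

135 apples


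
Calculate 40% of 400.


Convert percentage to decimal:
40% = 0.4
Multiply:
400 x 0.4 = 160

160


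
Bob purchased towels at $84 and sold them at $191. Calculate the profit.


Selling price = $191
Cost price = $84
Profit = selling price - cost price:
Profit = $191 - $84 = $107

$107


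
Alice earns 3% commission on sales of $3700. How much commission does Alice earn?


Convert rate to decimal:
3% = 0.03
Multiply by sales:
$3700 x 0.03 = $111

$111


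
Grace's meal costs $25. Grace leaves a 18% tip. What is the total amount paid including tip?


Calculate the tip:
18% of $25 = $4.50
Add tip to meal cost:
$25 + $4.50 = $29.50

$29.50


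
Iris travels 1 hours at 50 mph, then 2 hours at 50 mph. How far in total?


Leg 1 distance:
50 x 1 = 50 miles
Leg 2 distance:
50 x 2 = 100 miles
Total distance:
50 + 100 = 150 miles

150 miles


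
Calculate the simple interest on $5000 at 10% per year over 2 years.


Use the formula I = P x R x T / 100
P x R x T = 5000 x 10 x 2 = 100000
I = 100000 / 100 = $1000

$1000


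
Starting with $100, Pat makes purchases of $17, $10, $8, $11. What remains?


Add up expenses:
$17 + $10 + $8 + $11 = $46
Subtract from budget:
$100 - $46 = $54

$54


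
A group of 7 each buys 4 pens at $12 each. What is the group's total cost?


Cost per person:
4 x $12 = $48
Group total:
7 x $48 = $336

$336


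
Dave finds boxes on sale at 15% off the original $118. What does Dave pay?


Calculate the discount amount:
15% of $118 = $17.70
Subtract from original:
$118 - $17.70 = $100.30

$100.30


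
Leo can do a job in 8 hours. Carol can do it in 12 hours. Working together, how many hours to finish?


Leo's rate: 1/8 of the job per hour
Carol's rate: 1/12 of the job per hour
Combined rate: 1/8 + 1/12 = 5/24 per hour
Time = 1 / (5/24) = 24/5 = 4.8 hours

4.8 hours


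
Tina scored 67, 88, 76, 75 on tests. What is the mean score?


Add the scores:
67 + 88 + 76 + 75 = 306
Divide by the number of tests:
306 / 4 = 76.5

76.5


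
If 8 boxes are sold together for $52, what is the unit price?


Total cost: $52
Number of items: 8
Unit price: $52 / 8 = $6.50

$6.50


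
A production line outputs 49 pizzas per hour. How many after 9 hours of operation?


Production rate: 49 pizzas per hour
Time: 9 hours
Total: 49 x 9 = 441 pizzas

441 pizzas


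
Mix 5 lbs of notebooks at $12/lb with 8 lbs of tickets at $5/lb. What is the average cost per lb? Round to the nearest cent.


Cost of notebooks:
5 x $12 = $60
Cost of tickets:
8 x $5 = $40
Total cost: $60 + $40 = $100
Total weight: 13 lbs
Average: $100 / 13 = $7.6923... ≈ $7.69/lb

$7.69/lb


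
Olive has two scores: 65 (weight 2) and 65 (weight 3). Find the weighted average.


Weighted sum:
2 x 65 + 3 x 65 = 325
Total weight:
2 + 3 = 5
Weighted average:
325 / 5 = 65

65


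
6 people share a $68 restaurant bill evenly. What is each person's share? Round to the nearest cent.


Total bill: $68
Number of people: 6
Each pays: $68 / 6 = $11.3333... ≈ $11.33

$11.33


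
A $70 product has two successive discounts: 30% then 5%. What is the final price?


First discount:
30% of $70 = $21
Price after first discount:
$70 - $21 = $49
Second discount:
5% of $49 = $2.45
Final price:
$49 - $2.45 = $46.55

$46.55


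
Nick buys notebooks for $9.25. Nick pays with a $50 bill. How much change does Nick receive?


Start with the amount paid:
$50
Subtract the price:
$50 - $9.25 = $40.75

$40.75


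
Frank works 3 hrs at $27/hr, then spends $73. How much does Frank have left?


Calculate earnings:
3 x $27 = $81
Subtract spending:
$81 - $73 = $8

$8


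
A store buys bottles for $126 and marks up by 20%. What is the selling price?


Calculate the markup amount:
20% of $126 = $25.20
Add to cost:
$126 + $25.20 = $151.20

$151.20


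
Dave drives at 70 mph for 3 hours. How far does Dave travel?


Use the formula: distance = speed x time
Speed = 70 mph, Time = 3 hours
70 x 3 = 210 miles

210 miles


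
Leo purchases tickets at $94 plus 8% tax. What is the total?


Calculate the tax:
8% of $94 = $7.52
Add tax to price:
$94 + $7.52 = $101.52

$101.52


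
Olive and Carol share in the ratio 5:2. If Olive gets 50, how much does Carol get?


Find the multiplier:
50 / 5 = 10
Apply to Carol's share:
2 x 10 = 20

20


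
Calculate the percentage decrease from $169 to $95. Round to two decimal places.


Find the absolute change:
|95 - 169| = 74
Divide by original and multiply by 100:
74 / 169 x 100 = 43.7869...% ≈ 43.79%

43.79%


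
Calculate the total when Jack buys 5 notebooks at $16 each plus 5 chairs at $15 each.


Cost of notebooks:
5 x $16 = $80
Cost of chairs:
5 x $15 = $75
Add both:
$80 + $75 = $155

$155


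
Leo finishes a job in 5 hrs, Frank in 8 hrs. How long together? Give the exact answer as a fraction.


Leo's rate: 1/5 of the job per hour
Frank's rate: 1/8 of the job per hour
Combined rate: 1/5 + 1/8 = 13/40 per hour
Time = 1 / (13/40) = 40/13 hours (≈ 3.08 hours)

40/13 hours


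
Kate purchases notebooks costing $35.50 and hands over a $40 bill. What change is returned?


Start with the amount paid:
$40
Subtract the price:
$40 - $35.50 = $4.50

$4.50


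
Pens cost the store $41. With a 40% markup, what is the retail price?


Calculate the markup amount:
40% of $41 = $16.40
Add to cost:
$41 + $16.40 = $57.40

$57.40


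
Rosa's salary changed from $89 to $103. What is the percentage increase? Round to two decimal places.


Find the absolute change:
|103 - 89| = 14
Divide by original and multiply by 100:
14 / 89 x 100 = 15.7303...% ≈ 15.73%

15.73%


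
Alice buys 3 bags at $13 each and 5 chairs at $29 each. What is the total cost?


Cost of bags:
3 x $13 = $39
Cost of chairs:
5 x $29 = $145
Add both:
$39 + $145 = $184

$184


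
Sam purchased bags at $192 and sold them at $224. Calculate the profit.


Selling price = $224
Cost price = $192
Profit = selling price - cost price:
Profit = $224 - $192 = $32

$32


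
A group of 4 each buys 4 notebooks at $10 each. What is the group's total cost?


Cost per person:
4 x $10 = $40
Group total:
4 x $40 = $160

$160


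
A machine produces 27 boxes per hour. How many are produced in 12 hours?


Production rate: 27 boxes per hour
Time: 12 hours
Total: 27 x 12 = 324 boxes

324 boxes


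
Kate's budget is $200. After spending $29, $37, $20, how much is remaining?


Add up expenses:
$29 + $37 + $20 = $86
Subtract from budget:
$200 - $86 = $114

$114
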